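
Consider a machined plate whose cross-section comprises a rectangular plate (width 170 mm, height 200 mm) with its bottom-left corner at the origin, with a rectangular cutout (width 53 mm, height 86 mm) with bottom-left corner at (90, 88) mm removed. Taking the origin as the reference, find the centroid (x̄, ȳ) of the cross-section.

x̄ = 80.12 mm, ȳ = 95.20 mm

Part | A | x̄ᵢ | ȳᵢ | A·x̄ᵢ | A·ȳᵢ
plate | 34000.00 | 85.00 | 100.00 | 2890000.00 | 3400000.00
hole | -4558.00 | 116.50 | 131.00 | -531007.00 | -597098.00
Σ | 29442.00 |  |  | 2358993.00 | 2802902.00
x̄ = 2358993.00 / 29442.00 = 80.12 mm
ȳ = 2802902.00 / 29442.00 = 95.20 mm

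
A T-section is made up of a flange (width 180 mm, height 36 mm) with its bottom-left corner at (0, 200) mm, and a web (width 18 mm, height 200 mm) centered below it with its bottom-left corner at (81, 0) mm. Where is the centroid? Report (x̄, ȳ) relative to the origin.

Part | A | x̄ᵢ | ȳᵢ | A·x̄ᵢ | A·ȳᵢ
web | 3600.00 | 90.00 | 100.00 | 324000.00 | 360000.00
flange | 6480.00 | 90.00 | 218.00 | 583200.00 | 1412640.00
Σ | 10080.00 |  |  | 907200.00 | 1772640.00
x̄ = 907200.00 / 10080.00 = 90.00 mm
ȳ = 1772640.00 / 10080.00 = 175.86 mm

x̄ = 90.00 mm, ȳ = 175.86 mm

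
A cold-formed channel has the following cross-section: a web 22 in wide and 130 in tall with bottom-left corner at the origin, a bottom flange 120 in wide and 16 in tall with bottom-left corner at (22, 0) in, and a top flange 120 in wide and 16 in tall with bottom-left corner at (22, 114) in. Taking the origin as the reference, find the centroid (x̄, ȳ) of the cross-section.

x̄ = 51.69 in, ȳ = 65.00 in

Part | A | x̄ᵢ | ȳᵢ | A·x̄ᵢ | A·ȳᵢ
web | 2860.00 | 11.00 | 65.00 | 31460.00 | 185900.00
bottom flange | 1920.00 | 82.00 | 8.00 | 157440.00 | 15360.00
top flange | 1920.00 | 82.00 | 122.00 | 157440.00 | 234240.00
Σ | 6700.00 |  |  | 346340.00 | 435500.00
x̄ = 346340.00 / 6700.00 = 51.69 in
ȳ = 435500.00 / 6700.00 = 65.00 in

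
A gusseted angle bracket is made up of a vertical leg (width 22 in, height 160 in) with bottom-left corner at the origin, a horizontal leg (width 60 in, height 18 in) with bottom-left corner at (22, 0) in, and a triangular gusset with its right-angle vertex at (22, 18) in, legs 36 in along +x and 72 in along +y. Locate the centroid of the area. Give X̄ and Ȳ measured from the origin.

X̄ = 23.57 in, Ȳ = 58.64 in

vertical leg: A = 22 × 160 = 3520.00, centroid at (11.00, 80.00).
horizontal leg: A = 60 × 18 = 1080.00, centroid at (52.00, 9.00).
gusset: A = ½·36·72 = 1296.00, centroid at (34.00, 42.00).
ΣA = 5896.00 in²
ΣAX̄ = (3520.00)(11.00) + (1080.00)(52.00) + (1296.00)(34.00) = 138944.00 in³
ΣAȲ = (3520.00)(80.00) + (1080.00)(9.00) + (1296.00)(42.00) = 345752.00 in³
X̄ = 138944.00 / 5896.00 = 23.57 in
Ȳ = 345752.00 / 5896.00 = 58.64 in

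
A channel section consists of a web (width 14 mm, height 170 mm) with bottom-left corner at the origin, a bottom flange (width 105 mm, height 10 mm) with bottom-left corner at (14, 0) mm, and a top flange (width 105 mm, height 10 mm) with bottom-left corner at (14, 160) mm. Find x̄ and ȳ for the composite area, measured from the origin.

x̄ = 34.89 mm, ȳ = 85.00 mm

Part | A | x̄ᵢ | ȳᵢ | A·x̄ᵢ | A·ȳᵢ
web | 2380.00 | 7.00 | 85.00 | 16660.00 | 202300.00
bottom flange | 1050.00 | 66.50 | 5.00 | 69825.00 | 5250.00
top flange | 1050.00 | 66.50 | 165.00 | 69825.00 | 173250.00
Σ | 4480.00 |  |  | 156310.00 | 380800.00
x̄ = 156310.00 / 4480.00 = 34.89 mm
ȳ = 380800.00 / 4480.00 = 85.00 mm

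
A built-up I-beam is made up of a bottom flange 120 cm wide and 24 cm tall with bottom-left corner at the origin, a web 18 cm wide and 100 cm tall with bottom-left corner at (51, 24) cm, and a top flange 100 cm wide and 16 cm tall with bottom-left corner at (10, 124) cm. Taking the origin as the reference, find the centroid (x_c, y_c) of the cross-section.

bottom flange: A = 120 × 24 = 2880.00, centroid at (60.00, 12.00).
web: A = 18 × 100 = 1800.00, centroid at (60.00, 74.00).
top flange: A = 100 × 16 = 1600.00, centroid at (60.00, 132.00).
ΣA = 6280.00 cm²
ΣAx_c = (2880.00)(60.00) + (1800.00)(60.00) + (1600.00)(60.00) = 376800.00 cm³
ΣAy_c = (2880.00)(12.00) + (1800.00)(74.00) + (1600.00)(132.00) = 378960.00 cm³
x_c = 376800.00 / 6280.00 = 60.00 cm
y_c = 378960.00 / 6280.00 = 60.34 cm

x_c = 60.00 cm, y_c = 60.34 cm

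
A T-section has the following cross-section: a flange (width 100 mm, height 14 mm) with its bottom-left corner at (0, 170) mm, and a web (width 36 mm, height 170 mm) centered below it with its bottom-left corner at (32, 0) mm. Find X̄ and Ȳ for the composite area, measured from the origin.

web: A = 36 × 170 = 6120.00, centroid at (50.00, 85.00).
flange: A = 100 × 14 = 1400.00, centroid at (50.00, 177.00).
ΣA = 7520.00 mm², ΣAX̄ = 376000.00 mm³, ΣAȲ = 768000.00 mm³.
X̄ = 376000.00/7520.00 = 50.00 mm; Ȳ = 768000.00/7520.00 = 102.13 mm.

X̄ = 50.00 mm, Ȳ = 102.13 mm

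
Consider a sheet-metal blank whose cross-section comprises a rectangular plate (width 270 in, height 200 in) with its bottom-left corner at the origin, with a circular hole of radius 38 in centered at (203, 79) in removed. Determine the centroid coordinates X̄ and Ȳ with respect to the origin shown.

Part | A | x̄ᵢ | ȳᵢ | A·x̄ᵢ | A·ȳᵢ
plate | 54000.00 | 135.00 | 100.00 | 7290000.00 | 5400000.00
hole | -4536.46 | 203.00 | 79.00 | -920901.34 | -358380.32
Σ | 49463.54 |  |  | 6369098.66 | 5041619.68
X̄ = 6369098.66 / 49463.54 = 128.76 in
Ȳ = 5041619.68 / 49463.54 = 101.93 in

X̄ = 128.76 in, Ȳ = 101.93 in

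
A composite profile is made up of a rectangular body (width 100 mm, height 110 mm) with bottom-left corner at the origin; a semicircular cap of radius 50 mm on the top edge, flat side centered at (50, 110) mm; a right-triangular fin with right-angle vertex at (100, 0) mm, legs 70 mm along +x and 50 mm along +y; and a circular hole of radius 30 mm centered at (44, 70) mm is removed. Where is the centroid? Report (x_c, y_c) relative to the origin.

Part | A | x̄ᵢ | ȳᵢ | A·x̄ᵢ | A·ȳᵢ
rectangular body | 11000.00 | 50.00 | 55.00 | 550000.00 | 605000.00
semicircular top | 3926.99 | 50.00 | 131.22 | 196349.54 | 515302.32
triangular fin | 1750.00 | 123.33 | 16.67 | 215833.33 | 29166.67
hole | -2827.43 | 44.00 | 70.00 | -124407.07 | -197920.34
Σ | 13849.56 |  |  | 837775.81 | 951548.65
x_c = 837775.81 / 13849.56 = 60.49 mm
y_c = 951548.65 / 13849.56 = 68.71 mm

x_c = 60.49 mm, y_c = 68.71 mm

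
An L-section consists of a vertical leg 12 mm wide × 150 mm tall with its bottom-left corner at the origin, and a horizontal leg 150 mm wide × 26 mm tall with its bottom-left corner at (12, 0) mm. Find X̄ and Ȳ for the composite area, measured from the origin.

X̄ = 61.42 mm, Ȳ = 32.58 mm

vertical leg: A = 12 × 150 = 1800.00, centroid at (6.00, 75.00).
horizontal leg: A = 150 × 26 = 3900.00, centroid at (87.00, 13.00).
ΣA = 5700.00 mm², ΣAX̄ = 350100.00 mm³, ΣAȲ = 185700.00 mm³.
X̄ = 350100.00/5700.00 = 61.42 mm; Ȳ = 185700.00/5700.00 = 32.58 mm.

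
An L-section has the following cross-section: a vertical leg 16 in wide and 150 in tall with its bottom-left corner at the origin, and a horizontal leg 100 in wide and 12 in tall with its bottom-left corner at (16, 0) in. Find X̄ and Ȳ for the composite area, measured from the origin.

X̄ = 27.33 in, Ȳ = 52.00 in

vertical leg: A = 16 × 150 = 2400.00, centroid at (8.00, 75.00).
horizontal leg: A = 100 × 12 = 1200.00, centroid at (66.00, 6.00).
ΣA = 3600.00 in²
ΣAX̄ = (2400.00)(8.00) + (1200.00)(66.00) = 98400.00 in³
ΣAȲ = (2400.00)(75.00) + (1200.00)(6.00) = 187200.00 in³
X̄ = 98400.00 / 3600.00 = 27.33 in
Ȳ = 187200.00 / 3600.00 = 52.00 in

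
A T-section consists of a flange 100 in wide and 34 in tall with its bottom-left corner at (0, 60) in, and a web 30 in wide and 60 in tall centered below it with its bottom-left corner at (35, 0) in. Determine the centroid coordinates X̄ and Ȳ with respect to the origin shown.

Part | A | x̄ᵢ | ȳᵢ | A·x̄ᵢ | A·ȳᵢ
web | 1800.00 | 50.00 | 30.00 | 90000.00 | 54000.00
flange | 3400.00 | 50.00 | 77.00 | 170000.00 | 261800.00
Σ | 5200.00 |  |  | 260000.00 | 315800.00
X̄ = 260000.00 / 5200.00 = 50.00 in
Ȳ = 315800.00 / 5200.00 = 60.73 in

X̄ = 50.00 in, Ȳ = 60.73 in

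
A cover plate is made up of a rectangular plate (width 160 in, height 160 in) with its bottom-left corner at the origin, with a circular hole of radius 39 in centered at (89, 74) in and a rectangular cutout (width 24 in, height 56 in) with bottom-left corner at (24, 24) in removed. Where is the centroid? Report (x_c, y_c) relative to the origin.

x_c = 80.83 in, y_c = 83.40 in

plate: A = 160 × 160 = 25600.00, centroid at (80.00, 80.00).
hole 1: A = −π·39² = -4778.36, centroid at (89.00, 74.00).
hole 2: A = −(24 × 56) = -1344.00, centroid at (36.00, 52.00).
ΣA = 19477.64 in², ΣAx_c = 1574341.74 in³, ΣAy_c = 1624513.18 in³.
x_c = 1574341.74/19477.64 = 80.83 in; y_c = 1624513.18/19477.64 = 83.40 in.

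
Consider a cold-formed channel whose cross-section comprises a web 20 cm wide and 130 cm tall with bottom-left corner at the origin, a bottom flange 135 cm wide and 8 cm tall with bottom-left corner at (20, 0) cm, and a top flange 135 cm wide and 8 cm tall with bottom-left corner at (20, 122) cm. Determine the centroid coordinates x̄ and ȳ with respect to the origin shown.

web: A = 20 × 130 = 2600.00, centroid at (10.00, 65.00).
bottom flange: A = 135 × 8 = 1080.00, centroid at (87.50, 4.00).
top flange: A = 135 × 8 = 1080.00, centroid at (87.50, 126.00).
ΣA = 4760.00 cm²
ΣAx̄ = (2600.00)(10.00) + (1080.00)(87.50) + (1080.00)(87.50) = 215000.00 cm³
ΣAȳ = (2600.00)(65.00) + (1080.00)(4.00) + (1080.00)(126.00) = 309400.00 cm³
x̄ = 215000.00 / 4760.00 = 45.17 cm
ȳ = 309400.00 / 4760.00 = 65.00 cm

x̄ = 45.17 cm, ȳ = 65.00 cm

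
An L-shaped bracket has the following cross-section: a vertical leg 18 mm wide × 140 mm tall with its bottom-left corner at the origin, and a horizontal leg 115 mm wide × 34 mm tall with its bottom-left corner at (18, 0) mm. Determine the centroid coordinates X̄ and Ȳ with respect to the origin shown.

X̄ = 49.44 mm, Ȳ = 37.77 mm

vertical leg: A = 18 × 140 = 2520.00, centroid at (9.00, 70.00).
horizontal leg: A = 115 × 34 = 3910.00, centroid at (75.50, 17.00).
ΣA = 6430.00 mm², ΣAX̄ = 317885.00 mm³, ΣAȲ = 242870.00 mm³.
X̄ = 317885.00/6430.00 = 49.44 mm; Ȳ = 242870.00/6430.00 = 37.77 mm.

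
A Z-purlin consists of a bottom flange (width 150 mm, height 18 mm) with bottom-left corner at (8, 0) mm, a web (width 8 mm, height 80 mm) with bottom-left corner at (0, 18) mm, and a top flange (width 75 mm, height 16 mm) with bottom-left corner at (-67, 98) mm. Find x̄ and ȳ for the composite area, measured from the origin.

x̄ = 42.13 mm, ȳ = 41.55 mm

Part | A | x̄ᵢ | ȳᵢ | A·x̄ᵢ | A·ȳᵢ
bottom flange | 2700.00 | 83.00 | 9.00 | 224100.00 | 24300.00
web | 640.00 | 4.00 | 58.00 | 2560.00 | 37120.00
top flange | 1200.00 | -29.50 | 106.00 | -35400.00 | 127200.00
Σ | 4540.00 |  |  | 191260.00 | 188620.00
x̄ = 191260.00 / 4540.00 = 42.13 mm
ȳ = 188620.00 / 4540.00 = 41.55 mm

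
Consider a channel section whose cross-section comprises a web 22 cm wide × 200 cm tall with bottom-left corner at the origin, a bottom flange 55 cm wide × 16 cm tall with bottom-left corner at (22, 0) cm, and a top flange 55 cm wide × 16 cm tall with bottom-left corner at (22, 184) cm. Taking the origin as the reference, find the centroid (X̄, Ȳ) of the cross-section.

X̄ = 22.00 cm, Ȳ = 100.00 cm

web: A = 22 × 200 = 4400.00, centroid at (11.00, 100.00).
bottom flange: A = 55 × 16 = 880.00, centroid at (49.50, 8.00).
top flange: A = 55 × 16 = 880.00, centroid at (49.50, 192.00).
ΣA = 6160.00 cm², ΣAX̄ = 135520.00 cm³, ΣAȲ = 616000.00 cm³.
X̄ = 135520.00/6160.00 = 22.00 cm; Ȳ = 616000.00/6160.00 = 100.00 cm.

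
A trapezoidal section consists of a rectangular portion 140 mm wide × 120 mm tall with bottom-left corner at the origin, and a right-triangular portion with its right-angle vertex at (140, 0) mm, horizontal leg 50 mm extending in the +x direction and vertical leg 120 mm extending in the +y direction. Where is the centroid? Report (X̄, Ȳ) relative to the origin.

rectangular portion: A = 140 × 120 = 16800.00, centroid at (70.00, 60.00).
triangular portion: A = ½·50·120 = 3000.00, centroid at (156.67, 40.00).
ΣA = 19800.00 mm²
ΣAX̄ = (16800.00)(70.00) + (3000.00)(156.67) = 1646000.00 mm³
ΣAȲ = (16800.00)(60.00) + (3000.00)(40.00) = 1128000.00 mm³
X̄ = 1646000.00 / 19800.00 = 83.13 mm
Ȳ = 1128000.00 / 19800.00 = 56.97 mm

X̄ = 83.13 mm, Ȳ = 56.97 mm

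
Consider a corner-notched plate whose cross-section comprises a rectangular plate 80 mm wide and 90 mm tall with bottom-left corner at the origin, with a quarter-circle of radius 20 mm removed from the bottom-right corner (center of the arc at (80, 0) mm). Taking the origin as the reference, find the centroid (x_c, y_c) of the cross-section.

x_c = 38.56 mm, y_c = 46.67 mm

plate: A = 80 × 90 = 7200.00, centroid at (40.00, 45.00).
removed quarter-circle: A = −¼π·20² = -314.16, centroid at (71.51, 8.49).
ΣA = 6885.84 mm², ΣAx_c = 265533.93 mm³, ΣAy_c = 321333.33 mm³.
x_c = 265533.93/6885.84 = 38.56 mm; y_c = 321333.33/6885.84 = 46.67 mm.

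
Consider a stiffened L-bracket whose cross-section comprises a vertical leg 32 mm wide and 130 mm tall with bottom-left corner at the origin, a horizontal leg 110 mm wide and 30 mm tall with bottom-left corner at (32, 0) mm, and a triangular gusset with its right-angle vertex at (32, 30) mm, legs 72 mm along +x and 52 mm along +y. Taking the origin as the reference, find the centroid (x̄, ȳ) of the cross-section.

vertical leg: A = 32 × 130 = 4160.00, centroid at (16.00, 65.00).
horizontal leg: A = 110 × 30 = 3300.00, centroid at (87.00, 15.00).
gusset: A = ½·72·52 = 1872.00, centroid at (56.00, 47.33).
ΣA = 9332.00 mm²
ΣAx̄ = (4160.00)(16.00) + (3300.00)(87.00) + (1872.00)(56.00) = 458492.00 mm³
ΣAȳ = (4160.00)(65.00) + (3300.00)(15.00) + (1872.00)(47.33) = 408508.00 mm³
x̄ = 458492.00 / 9332.00 = 49.13 mm
ȳ = 408508.00 / 9332.00 = 43.77 mm

x̄ = 49.13 mm, ȳ = 43.77 mm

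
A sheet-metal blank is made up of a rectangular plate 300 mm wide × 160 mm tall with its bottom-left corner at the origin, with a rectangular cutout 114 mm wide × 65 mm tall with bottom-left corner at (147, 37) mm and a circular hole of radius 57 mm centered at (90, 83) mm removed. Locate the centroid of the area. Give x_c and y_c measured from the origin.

plate: A = 300 × 160 = 48000.00, centroid at (150.00, 80.00).
hole 1: A = −(114 × 65) = -7410.00, centroid at (204.00, 69.50).
hole 2: A = −π·57² = -10207.03, centroid at (90.00, 83.00).
ΣA = 30382.97 mm²
ΣAx_c = (48000.00)(150.00) + (-7410.00)(204.00) + (-10207.03)(90.00) = 4769726.89 mm³
ΣAy_c = (48000.00)(80.00) + (-7410.00)(69.50) + (-10207.03)(83.00) = 2477821.13 mm³
x_c = 4769726.89 / 30382.97 = 156.99 mm
y_c = 2477821.13 / 30382.97 = 81.55 mm

x_c = 156.99 mm, y_c = 81.55 mm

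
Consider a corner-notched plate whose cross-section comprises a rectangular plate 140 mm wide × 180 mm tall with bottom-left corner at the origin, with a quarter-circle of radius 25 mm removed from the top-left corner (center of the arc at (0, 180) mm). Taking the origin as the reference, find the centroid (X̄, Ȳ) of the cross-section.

X̄ = 71.18 mm, Ȳ = 88.42 mm

plate: A = 140 × 180 = 25200.00, centroid at (70.00, 90.00).
removed quarter-circle: A = −¼π·25² = -490.87, centroid at (10.61, 169.39).
ΣA = 24709.13 mm², ΣAX̄ = 1758791.67 mm³, ΣAȲ = 2184851.04 mm³.
X̄ = 1758791.67/24709.13 = 71.18 mm; Ȳ = 2184851.04/24709.13 = 88.42 mm.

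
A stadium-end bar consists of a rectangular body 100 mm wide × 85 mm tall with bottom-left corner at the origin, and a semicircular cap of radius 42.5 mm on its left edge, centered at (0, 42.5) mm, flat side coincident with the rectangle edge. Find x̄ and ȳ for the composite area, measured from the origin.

Part | A | x̄ᵢ | ȳᵢ | A·x̄ᵢ | A·ȳᵢ
rectangular body | 8500.00 | 50.00 | 42.50 | 425000.00 | 361250.00
semicircular end | 2837.25 | -18.04 | 42.50 | -51177.08 | 120583.16
Σ | 11337.25 |  |  | 373822.92 | 481833.16
x̄ = 373822.92 / 11337.25 = 32.97 mm
ȳ = 481833.16 / 11337.25 = 42.50 mm

x̄ = 32.97 mm, ȳ = 42.50 mm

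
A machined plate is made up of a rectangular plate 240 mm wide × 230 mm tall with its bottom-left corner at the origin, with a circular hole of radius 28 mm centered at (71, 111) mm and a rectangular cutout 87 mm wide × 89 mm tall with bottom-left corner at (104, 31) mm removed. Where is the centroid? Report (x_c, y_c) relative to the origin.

plate: A = 240 × 230 = 55200.00, centroid at (120.00, 115.00).
hole 1: A = −π·28² = -2463.01, centroid at (71.00, 111.00).
hole 2: A = −(87 × 89) = -7743.00, centroid at (147.50, 75.50).
ΣA = 44993.99 mm², ΣAx_c = 5307033.89 mm³, ΣAy_c = 5490009.54 mm³.
x_c = 5307033.89/44993.99 = 117.95 mm; y_c = 5490009.54/44993.99 = 122.02 mm.

x_c = 117.95 mm, y_c = 122.02 mm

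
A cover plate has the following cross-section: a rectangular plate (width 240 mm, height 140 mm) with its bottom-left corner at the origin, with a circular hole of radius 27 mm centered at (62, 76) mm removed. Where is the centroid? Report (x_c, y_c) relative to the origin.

plate: A = 240 × 140 = 33600.00, centroid at (120.00, 70.00).
hole: A = −π·27² = -2290.22, centroid at (62.00, 76.00).
ΣA = 31309.78 mm²
ΣAx_c = (33600.00)(120.00) + (-2290.22)(62.00) = 3890006.30 mm³
ΣAy_c = (33600.00)(70.00) + (-2290.22)(76.00) = 2177943.20 mm³
x_c = 3890006.30 / 31309.78 = 124.24 mm
y_c = 2177943.20 / 31309.78 = 69.56 mm

x_c = 124.24 mm, y_c = 69.56 mm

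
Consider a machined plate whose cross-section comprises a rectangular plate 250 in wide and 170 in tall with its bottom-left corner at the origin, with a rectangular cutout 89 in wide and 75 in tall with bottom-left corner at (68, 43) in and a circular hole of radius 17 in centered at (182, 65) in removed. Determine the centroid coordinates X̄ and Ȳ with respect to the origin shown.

X̄ = 125.91 in, Ȳ = 86.38 in

plate: A = 250 × 170 = 42500.00, centroid at (125.00, 85.00).
hole 1: A = −(89 × 75) = -6675.00, centroid at (112.50, 80.50).
hole 2: A = −π·17² = -907.92, centroid at (182.00, 65.00).
ΣA = 34917.08 in², ΣAX̄ = 4396321.01 in³, ΣAȲ = 3016147.68 in³.
X̄ = 4396321.01/34917.08 = 125.91 in; Ȳ = 3016147.68/34917.08 = 86.38 in.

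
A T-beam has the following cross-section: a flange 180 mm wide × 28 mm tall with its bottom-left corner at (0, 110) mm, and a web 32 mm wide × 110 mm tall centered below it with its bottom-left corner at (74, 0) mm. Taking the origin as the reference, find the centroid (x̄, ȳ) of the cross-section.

web: A = 32 × 110 = 3520.00, centroid at (90.00, 55.00).
flange: A = 180 × 28 = 5040.00, centroid at (90.00, 124.00).
ΣA = 8560.00 mm²
ΣAx̄ = (3520.00)(90.00) + (5040.00)(90.00) = 770400.00 mm³
ΣAȳ = (3520.00)(55.00) + (5040.00)(124.00) = 818560.00 mm³
x̄ = 770400.00 / 8560.00 = 90.00 mm
ȳ = 818560.00 / 8560.00 = 95.63 mm

x̄ = 90.00 mm, ȳ = 95.63 mm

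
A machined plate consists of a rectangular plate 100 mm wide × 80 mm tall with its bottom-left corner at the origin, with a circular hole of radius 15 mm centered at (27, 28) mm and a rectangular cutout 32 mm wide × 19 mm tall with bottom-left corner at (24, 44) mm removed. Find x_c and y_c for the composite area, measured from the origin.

plate: A = 100 × 80 = 8000.00, centroid at (50.00, 40.00).
hole 1: A = −π·15² = -706.86, centroid at (27.00, 28.00).
hole 2: A = −(32 × 19) = -608.00, centroid at (40.00, 53.50).
ΣA = 6685.14 mm²
ΣAx_c = (8000.00)(50.00) + (-706.86)(27.00) + (-608.00)(40.00) = 356594.82 mm³
ΣAy_c = (8000.00)(40.00) + (-706.86)(28.00) + (-608.00)(53.50) = 267679.97 mm³
x_c = 356594.82 / 6685.14 = 53.34 mm
y_c = 267679.97 / 6685.14 = 40.04 mm

x_c = 53.34 mm, y_c = 40.04 mm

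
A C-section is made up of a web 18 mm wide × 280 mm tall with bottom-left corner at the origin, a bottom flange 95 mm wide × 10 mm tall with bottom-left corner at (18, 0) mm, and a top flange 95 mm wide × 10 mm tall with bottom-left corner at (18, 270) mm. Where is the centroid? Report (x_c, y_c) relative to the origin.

Part | A | x̄ᵢ | ȳᵢ | A·x̄ᵢ | A·ȳᵢ
web | 5040.00 | 9.00 | 140.00 | 45360.00 | 705600.00
bottom flange | 950.00 | 65.50 | 5.00 | 62225.00 | 4750.00
top flange | 950.00 | 65.50 | 275.00 | 62225.00 | 261250.00
Σ | 6940.00 |  |  | 169810.00 | 971600.00
x_c = 169810.00 / 6940.00 = 24.47 mm
y_c = 971600.00 / 6940.00 = 140.00 mm

x_c = 24.47 mm, y_c = 140.00 mm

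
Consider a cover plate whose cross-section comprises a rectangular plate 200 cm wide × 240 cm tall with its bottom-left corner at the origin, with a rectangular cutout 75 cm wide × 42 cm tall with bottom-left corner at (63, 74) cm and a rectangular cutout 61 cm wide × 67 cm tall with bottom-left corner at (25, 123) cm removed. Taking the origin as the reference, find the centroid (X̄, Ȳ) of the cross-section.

plate: A = 200 × 240 = 48000.00, centroid at (100.00, 120.00).
hole 1: A = −(75 × 42) = -3150.00, centroid at (100.50, 95.00).
hole 2: A = −(61 × 67) = -4087.00, centroid at (55.50, 156.50).
ΣA = 40763.00 cm², ΣAX̄ = 4256596.50 cm³, ΣAȲ = 4821134.50 cm³.
X̄ = 4256596.50/40763.00 = 104.42 cm; Ȳ = 4821134.50/40763.00 = 118.27 cm.

X̄ = 104.42 cm, Ȳ = 118.27 cm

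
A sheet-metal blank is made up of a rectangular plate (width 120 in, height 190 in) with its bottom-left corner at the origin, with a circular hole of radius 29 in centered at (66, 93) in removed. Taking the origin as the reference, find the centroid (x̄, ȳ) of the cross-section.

x̄ = 59.21 in, ȳ = 95.26 in

plate: A = 120 × 190 = 22800.00, centroid at (60.00, 95.00).
hole: A = −π·29² = -2642.08, centroid at (66.00, 93.00).
ΣA = 20157.92 in²
ΣAx̄ = (22800.00)(60.00) + (-2642.08)(66.00) = 1193622.76 in³
ΣAȳ = (22800.00)(95.00) + (-2642.08)(93.00) = 1920286.61 in³
x̄ = 1193622.76 / 20157.92 = 59.21 in
ȳ = 1920286.61 / 20157.92 = 95.26 in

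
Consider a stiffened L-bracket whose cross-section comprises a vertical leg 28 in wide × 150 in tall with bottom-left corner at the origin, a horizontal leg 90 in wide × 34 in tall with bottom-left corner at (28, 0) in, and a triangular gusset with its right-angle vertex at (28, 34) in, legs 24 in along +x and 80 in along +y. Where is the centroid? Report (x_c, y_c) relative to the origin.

x_c = 38.53 in, y_c = 51.73 in

vertical leg: A = 28 × 150 = 4200.00, centroid at (14.00, 75.00).
horizontal leg: A = 90 × 34 = 3060.00, centroid at (73.00, 17.00).
gusset: A = ½·24·80 = 960.00, centroid at (36.00, 60.67).
ΣA = 8220.00 in²
ΣAx_c = (4200.00)(14.00) + (3060.00)(73.00) + (960.00)(36.00) = 316740.00 in³
ΣAy_c = (4200.00)(75.00) + (3060.00)(17.00) + (960.00)(60.67) = 425260.00 in³
x_c = 316740.00 / 8220.00 = 38.53 in
y_c = 425260.00 / 8220.00 = 51.73 in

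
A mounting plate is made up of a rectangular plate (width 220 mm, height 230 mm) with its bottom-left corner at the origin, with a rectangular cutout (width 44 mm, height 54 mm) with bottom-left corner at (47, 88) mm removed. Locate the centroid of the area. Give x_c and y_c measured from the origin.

x_c = 112.02 mm, y_c = 115.00 mm

plate: A = 220 × 230 = 50600.00, centroid at (110.00, 115.00).
hole: A = −(44 × 54) = -2376.00, centroid at (69.00, 115.00).
ΣA = 48224.00 mm², ΣAx_c = 5402056.00 mm³, ΣAy_c = 5545760.00 mm³.
x_c = 5402056.00/48224.00 = 112.02 mm; y_c = 5545760.00/48224.00 = 115.00 mm.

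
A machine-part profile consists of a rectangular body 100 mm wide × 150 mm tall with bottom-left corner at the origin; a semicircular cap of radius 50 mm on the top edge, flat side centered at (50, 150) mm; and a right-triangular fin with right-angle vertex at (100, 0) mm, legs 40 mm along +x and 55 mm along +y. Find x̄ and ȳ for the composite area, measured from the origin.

rectangular body: A = 100 × 150 = 15000.00, centroid at (50.00, 75.00).
semicircular top: A = ½π·50² = 3926.99, centroid at (50.00, 171.22).
triangular fin: A = ½·40·55 = 1100.00, centroid at (113.33, 18.33).
ΣA = 20026.99 mm², ΣAx̄ = 1071016.21 mm³, ΣAȳ = 1817548.62 mm³.
x̄ = 1071016.21/20026.99 = 53.48 mm; ȳ = 1817548.62/20026.99 = 90.75 mm.

x̄ = 53.48 mm, ȳ = 90.75 mm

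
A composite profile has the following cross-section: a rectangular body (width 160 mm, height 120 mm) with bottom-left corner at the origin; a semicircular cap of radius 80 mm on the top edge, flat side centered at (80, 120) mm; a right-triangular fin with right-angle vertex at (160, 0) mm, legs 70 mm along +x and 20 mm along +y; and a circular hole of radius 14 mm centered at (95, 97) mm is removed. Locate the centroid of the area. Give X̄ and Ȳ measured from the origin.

X̄ = 82.15 mm, Ȳ = 90.15 mm

rectangular body: A = 160 × 120 = 19200.00, centroid at (80.00, 60.00).
semicircular top: A = ½π·80² = 10053.10, centroid at (80.00, 153.95).
triangular fin: A = ½·70·20 = 700.00, centroid at (183.33, 6.67).
hole: A = −π·14² = -615.75, centroid at (95.00, 97.00).
ΣA = 29337.34 mm²
ΣAX̄ = (19200.00)(80.00) + (10053.10)(80.00) + (700.00)(183.33) + (-615.75)(95.00) = 2410084.60 mm³
ΣAȲ = (19200.00)(60.00) + (10053.10)(153.95) + (700.00)(6.67) + (-615.75)(97.00) = 2644643.62 mm³
X̄ = 2410084.60 / 29337.34 = 82.15 mm
Ȳ = 2644643.62 / 29337.34 = 90.15 mm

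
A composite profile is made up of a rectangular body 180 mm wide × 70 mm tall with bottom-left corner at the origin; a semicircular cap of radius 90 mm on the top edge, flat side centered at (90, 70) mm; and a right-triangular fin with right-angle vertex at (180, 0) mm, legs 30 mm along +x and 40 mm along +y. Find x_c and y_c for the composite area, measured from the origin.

Part | A | x̄ᵢ | ȳᵢ | A·x̄ᵢ | A·ȳᵢ
rectangular body | 12600.00 | 90.00 | 35.00 | 1134000.00 | 441000.00
semicircular top | 12723.45 | 90.00 | 108.20 | 1145110.52 | 1376641.52
triangular fin | 600.00 | 190.00 | 13.33 | 114000.00 | 8000.00
Σ | 25923.45 |  |  | 2393110.52 | 1825641.52
x_c = 2393110.52 / 25923.45 = 92.31 mm
y_c = 1825641.52 / 25923.45 = 70.42 mm

x_c = 92.31 mm, y_c = 70.42 mm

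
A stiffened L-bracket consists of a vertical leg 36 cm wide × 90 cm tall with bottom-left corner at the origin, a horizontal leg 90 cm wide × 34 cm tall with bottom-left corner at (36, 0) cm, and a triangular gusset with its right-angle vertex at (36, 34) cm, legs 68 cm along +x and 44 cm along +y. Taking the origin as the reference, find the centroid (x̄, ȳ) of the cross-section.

vertical leg: A = 36 × 90 = 3240.00, centroid at (18.00, 45.00).
horizontal leg: A = 90 × 34 = 3060.00, centroid at (81.00, 17.00).
gusset: A = ½·68·44 = 1496.00, centroid at (58.67, 48.67).
ΣA = 7796.00 cm²
ΣAx̄ = (3240.00)(18.00) + (3060.00)(81.00) + (1496.00)(58.67) = 393945.33 cm³
ΣAȳ = (3240.00)(45.00) + (3060.00)(17.00) + (1496.00)(48.67) = 270625.33 cm³
x̄ = 393945.33 / 7796.00 = 50.53 cm
ȳ = 270625.33 / 7796.00 = 34.71 cm

x̄ = 50.53 cm, ȳ = 34.71 cm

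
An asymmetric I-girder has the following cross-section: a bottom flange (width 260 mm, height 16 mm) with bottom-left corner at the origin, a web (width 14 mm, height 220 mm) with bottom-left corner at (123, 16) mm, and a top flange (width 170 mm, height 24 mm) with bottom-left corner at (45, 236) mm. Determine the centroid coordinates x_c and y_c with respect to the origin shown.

Part | A | x̄ᵢ | ȳᵢ | A·x̄ᵢ | A·ȳᵢ
bottom flange | 4160.00 | 130.00 | 8.00 | 540800.00 | 33280.00
web | 3080.00 | 130.00 | 126.00 | 400400.00 | 388080.00
top flange | 4080.00 | 130.00 | 248.00 | 530400.00 | 1011840.00
Σ | 11320.00 |  |  | 1471600.00 | 1433200.00
x_c = 1471600.00 / 11320.00 = 130.00 mm
y_c = 1433200.00 / 11320.00 = 126.61 mm

x_c = 130.00 mm, y_c = 126.61 mm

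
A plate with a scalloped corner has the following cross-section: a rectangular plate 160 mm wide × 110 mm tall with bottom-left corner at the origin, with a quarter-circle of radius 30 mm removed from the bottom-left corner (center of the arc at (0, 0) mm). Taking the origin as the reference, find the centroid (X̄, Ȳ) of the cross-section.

X̄ = 82.81 mm, Ȳ = 56.77 mm

Part | A | x̄ᵢ | ȳᵢ | A·x̄ᵢ | A·ȳᵢ
plate | 17600.00 | 80.00 | 55.00 | 1408000.00 | 968000.00
removed quarter-circle | -706.86 | 12.73 | 12.73 | -9000.00 | -9000.00
Σ | 16893.14 |  |  | 1399000.00 | 959000.00
X̄ = 1399000.00 / 16893.14 = 82.81 mm
Ȳ = 959000.00 / 16893.14 = 56.77 mm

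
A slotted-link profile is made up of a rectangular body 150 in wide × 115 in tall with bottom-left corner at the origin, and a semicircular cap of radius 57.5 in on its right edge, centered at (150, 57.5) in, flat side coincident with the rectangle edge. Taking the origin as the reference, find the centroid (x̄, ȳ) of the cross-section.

rectangular body: A = 150 × 115 = 17250.00, centroid at (75.00, 57.50).
semicircular end: A = ½π·57.5² = 5193.45, centroid at (174.40, 57.50).
ΣA = 22443.45 in²
ΣAx̄ = (17250.00)(75.00) + (5193.45)(174.40) = 2199506.39 in³
ΣAȳ = (17250.00)(57.50) + (5193.45)(57.50) = 1290498.11 in³
x̄ = 2199506.39 / 22443.45 = 98.00 in
ȳ = 1290498.11 / 22443.45 = 57.50 in

x̄ = 98.00 in, ȳ = 57.50 in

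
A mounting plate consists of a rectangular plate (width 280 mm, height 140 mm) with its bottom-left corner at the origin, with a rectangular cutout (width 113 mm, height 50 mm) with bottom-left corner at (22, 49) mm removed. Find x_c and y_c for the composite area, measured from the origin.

plate: A = 280 × 140 = 39200.00, centroid at (140.00, 70.00).
hole: A = −(113 × 50) = -5650.00, centroid at (78.50, 74.00).
ΣA = 33550.00 mm²
ΣAx_c = (39200.00)(140.00) + (-5650.00)(78.50) = 5044475.00 mm³
ΣAy_c = (39200.00)(70.00) + (-5650.00)(74.00) = 2325900.00 mm³
x_c = 5044475.00 / 33550.00 = 150.36 mm
y_c = 2325900.00 / 33550.00 = 69.33 mm

x_c = 150.36 mm, y_c = 69.33 mm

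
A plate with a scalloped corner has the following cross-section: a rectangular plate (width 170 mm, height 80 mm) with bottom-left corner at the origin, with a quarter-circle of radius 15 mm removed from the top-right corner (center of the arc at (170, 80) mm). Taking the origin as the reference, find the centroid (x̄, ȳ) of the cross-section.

x̄ = 83.96 mm, ȳ = 39.56 mm

plate: A = 170 × 80 = 13600.00, centroid at (85.00, 40.00).
removed quarter-circle: A = −¼π·15² = -176.71, centroid at (163.63, 73.63).
ΣA = 13423.29 mm²
ΣAx̄ = (13600.00)(85.00) + (-176.71)(163.63) = 1127083.52 mm³
ΣAȳ = (13600.00)(40.00) + (-176.71)(73.63) = 530987.83 mm³
x̄ = 1127083.52 / 13423.29 = 83.96 mm
ȳ = 530987.83 / 13423.29 = 39.56 mm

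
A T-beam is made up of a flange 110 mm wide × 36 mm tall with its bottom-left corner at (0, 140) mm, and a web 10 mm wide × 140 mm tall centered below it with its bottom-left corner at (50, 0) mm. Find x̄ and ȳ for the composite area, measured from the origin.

x̄ = 55.00 mm, ȳ = 135.01 mm

web: A = 10 × 140 = 1400.00, centroid at (55.00, 70.00).
flange: A = 110 × 36 = 3960.00, centroid at (55.00, 158.00).
ΣA = 5360.00 mm², ΣAx̄ = 294800.00 mm³, ΣAȳ = 723680.00 mm³.
x̄ = 294800.00/5360.00 = 55.00 mm; ȳ = 723680.00/5360.00 = 135.01 mm.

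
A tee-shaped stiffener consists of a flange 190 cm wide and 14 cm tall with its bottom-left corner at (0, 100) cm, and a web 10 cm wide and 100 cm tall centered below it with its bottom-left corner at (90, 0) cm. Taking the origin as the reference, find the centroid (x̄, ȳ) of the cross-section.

Part | A | x̄ᵢ | ȳᵢ | A·x̄ᵢ | A·ȳᵢ
web | 1000.00 | 95.00 | 50.00 | 95000.00 | 50000.00
flange | 2660.00 | 95.00 | 107.00 | 252700.00 | 284620.00
Σ | 3660.00 |  |  | 347700.00 | 334620.00
x̄ = 347700.00 / 3660.00 = 95.00 cm
ȳ = 334620.00 / 3660.00 = 91.43 cm

x̄ = 95.00 cm, ȳ = 91.43 cm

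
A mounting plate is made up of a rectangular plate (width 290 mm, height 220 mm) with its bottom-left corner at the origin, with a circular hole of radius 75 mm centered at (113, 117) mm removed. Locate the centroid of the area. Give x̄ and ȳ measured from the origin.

Part | A | x̄ᵢ | ȳᵢ | A·x̄ᵢ | A·ȳᵢ
plate | 63800.00 | 145.00 | 110.00 | 9251000.00 | 7018000.00
hole | -17671.46 | 113.00 | 117.00 | -1996874.83 | -2067560.67
Σ | 46128.54 |  |  | 7254125.17 | 4950439.33
x̄ = 7254125.17 / 46128.54 = 157.26 mm
ȳ = 4950439.33 / 46128.54 = 107.32 mm

x̄ = 157.26 mm, ȳ = 107.32 mm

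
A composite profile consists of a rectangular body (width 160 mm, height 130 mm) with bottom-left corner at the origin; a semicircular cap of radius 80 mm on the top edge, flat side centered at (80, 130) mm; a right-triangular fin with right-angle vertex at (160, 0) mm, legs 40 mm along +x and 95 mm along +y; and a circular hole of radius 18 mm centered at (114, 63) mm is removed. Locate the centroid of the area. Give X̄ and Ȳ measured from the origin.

Part | A | x̄ᵢ | ȳᵢ | A·x̄ᵢ | A·ȳᵢ
rectangular body | 20800.00 | 80.00 | 65.00 | 1664000.00 | 1352000.00
semicircular top | 10053.10 | 80.00 | 163.95 | 804247.72 | 1648235.88
triangular fin | 1900.00 | 173.33 | 31.67 | 329333.33 | 60166.67
hole | -1017.88 | 114.00 | 63.00 | -116037.87 | -64126.19
Σ | 31735.22 |  |  | 2681543.19 | 2996276.35
X̄ = 2681543.19 / 31735.22 = 84.50 mm
Ȳ = 2996276.35 / 31735.22 = 94.41 mm

X̄ = 84.50 mm, Ȳ = 94.41 mm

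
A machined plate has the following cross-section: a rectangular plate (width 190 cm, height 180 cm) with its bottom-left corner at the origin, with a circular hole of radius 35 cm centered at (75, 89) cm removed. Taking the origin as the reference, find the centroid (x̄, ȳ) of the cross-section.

x̄ = 97.54 cm, ȳ = 90.13 cm

plate: A = 190 × 180 = 34200.00, centroid at (95.00, 90.00).
hole: A = −π·35² = -3848.45, centroid at (75.00, 89.00).
ΣA = 30351.55 cm²
ΣAx̄ = (34200.00)(95.00) + (-3848.45)(75.00) = 2960366.17 cm³
ΣAȳ = (34200.00)(90.00) + (-3848.45)(89.00) = 2735487.86 cm³
x̄ = 2960366.17 / 30351.55 = 97.54 cm
ȳ = 2735487.86 / 30351.55 = 90.13 cm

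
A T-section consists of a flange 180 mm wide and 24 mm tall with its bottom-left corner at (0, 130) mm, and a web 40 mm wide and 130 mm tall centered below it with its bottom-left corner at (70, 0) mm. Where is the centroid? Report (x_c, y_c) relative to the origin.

x_c = 90.00 mm, y_c = 99.94 mm

web: A = 40 × 130 = 5200.00, centroid at (90.00, 65.00).
flange: A = 180 × 24 = 4320.00, centroid at (90.00, 142.00).
ΣA = 9520.00 mm², ΣAx_c = 856800.00 mm³, ΣAy_c = 951440.00 mm³.
x_c = 856800.00/9520.00 = 90.00 mm; y_c = 951440.00/9520.00 = 99.94 mm.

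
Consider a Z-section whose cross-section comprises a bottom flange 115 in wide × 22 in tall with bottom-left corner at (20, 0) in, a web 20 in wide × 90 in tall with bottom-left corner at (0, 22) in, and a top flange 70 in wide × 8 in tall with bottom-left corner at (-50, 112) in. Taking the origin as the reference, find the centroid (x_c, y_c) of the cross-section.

Part | A | x̄ᵢ | ȳᵢ | A·x̄ᵢ | A·ȳᵢ
bottom flange | 2530.00 | 77.50 | 11.00 | 196075.00 | 27830.00
web | 1800.00 | 10.00 | 67.00 | 18000.00 | 120600.00
top flange | 560.00 | -15.00 | 116.00 | -8400.00 | 64960.00
Σ | 4890.00 |  |  | 205675.00 | 213390.00
x_c = 205675.00 / 4890.00 = 42.06 in
y_c = 213390.00 / 4890.00 = 43.64 in

x_c = 42.06 in, y_c = 43.64 in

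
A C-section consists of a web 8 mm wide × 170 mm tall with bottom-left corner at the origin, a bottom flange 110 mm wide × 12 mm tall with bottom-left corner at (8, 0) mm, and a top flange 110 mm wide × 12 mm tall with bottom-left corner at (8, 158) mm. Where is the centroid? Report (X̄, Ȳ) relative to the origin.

web: A = 8 × 170 = 1360.00, centroid at (4.00, 85.00).
bottom flange: A = 110 × 12 = 1320.00, centroid at (63.00, 6.00).
top flange: A = 110 × 12 = 1320.00, centroid at (63.00, 164.00).
ΣA = 4000.00 mm², ΣAX̄ = 171760.00 mm³, ΣAȲ = 340000.00 mm³.
X̄ = 171760.00/4000.00 = 42.94 mm; Ȳ = 340000.00/4000.00 = 85.00 mm.

X̄ = 42.94 mm, Ȳ = 85.00 mm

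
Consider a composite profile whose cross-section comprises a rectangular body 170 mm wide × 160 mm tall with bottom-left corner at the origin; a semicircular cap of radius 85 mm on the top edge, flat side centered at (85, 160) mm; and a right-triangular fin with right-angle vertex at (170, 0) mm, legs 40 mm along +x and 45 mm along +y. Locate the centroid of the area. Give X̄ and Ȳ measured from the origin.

rectangular body: A = 170 × 160 = 27200.00, centroid at (85.00, 80.00).
semicircular top: A = ½π·85² = 11349.00, centroid at (85.00, 196.08).
triangular fin: A = ½·40·45 = 900.00, centroid at (183.33, 15.00).
ΣA = 39449.00 mm²
ΣAX̄ = (27200.00)(85.00) + (11349.00)(85.00) + (900.00)(183.33) = 3441665.29 mm³
ΣAȲ = (27200.00)(80.00) + (11349.00)(196.08) + (900.00)(15.00) = 4414757.22 mm³
X̄ = 3441665.29 / 39449.00 = 87.24 mm
Ȳ = 4414757.22 / 39449.00 = 111.91 mm

X̄ = 87.24 mm, Ȳ = 111.91 mm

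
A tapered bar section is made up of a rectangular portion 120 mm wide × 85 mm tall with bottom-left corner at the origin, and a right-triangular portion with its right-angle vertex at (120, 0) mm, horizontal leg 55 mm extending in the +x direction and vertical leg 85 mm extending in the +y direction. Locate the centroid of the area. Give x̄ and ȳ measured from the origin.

x̄ = 74.60 mm, ȳ = 39.86 mm

rectangular portion: A = 120 × 85 = 10200.00, centroid at (60.00, 42.50).
triangular portion: A = ½·55·85 = 2337.50, centroid at (138.33, 28.33).
ΣA = 12537.50 mm², ΣAx̄ = 935354.17 mm³, ΣAȳ = 499729.17 mm³.
x̄ = 935354.17/12537.50 = 74.60 mm; ȳ = 499729.17/12537.50 = 39.86 mm.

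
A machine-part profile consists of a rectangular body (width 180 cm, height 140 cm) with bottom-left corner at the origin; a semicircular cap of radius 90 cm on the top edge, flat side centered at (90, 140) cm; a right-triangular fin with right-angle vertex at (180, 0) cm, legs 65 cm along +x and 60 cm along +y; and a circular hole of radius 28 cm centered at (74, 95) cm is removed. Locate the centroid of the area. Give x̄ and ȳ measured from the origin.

x̄ = 96.87 cm, ȳ = 102.55 cm

rectangular body: A = 180 × 140 = 25200.00, centroid at (90.00, 70.00).
semicircular top: A = ½π·90² = 12723.45, centroid at (90.00, 178.20).
triangular fin: A = ½·65·60 = 1950.00, centroid at (201.67, 20.00).
hole: A = −π·28² = -2463.01, centroid at (74.00, 95.00).
ΣA = 37410.44 cm²
ΣAx̄ = (25200.00)(90.00) + (12723.45)(90.00) + (1950.00)(201.67) + (-2463.01)(74.00) = 3624097.88 cm³
ΣAȳ = (25200.00)(70.00) + (12723.45)(178.20) + (1950.00)(20.00) + (-2463.01)(95.00) = 3836297.21 cm³
x̄ = 3624097.88 / 37410.44 = 96.87 cm
ȳ = 3836297.21 / 37410.44 = 102.55 cm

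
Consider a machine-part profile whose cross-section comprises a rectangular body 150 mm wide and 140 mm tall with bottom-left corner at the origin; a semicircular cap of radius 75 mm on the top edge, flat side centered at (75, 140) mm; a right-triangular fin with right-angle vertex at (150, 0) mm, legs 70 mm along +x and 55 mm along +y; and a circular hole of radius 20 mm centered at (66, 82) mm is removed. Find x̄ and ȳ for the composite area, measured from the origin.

rectangular body: A = 150 × 140 = 21000.00, centroid at (75.00, 70.00).
semicircular top: A = ½π·75² = 8835.73, centroid at (75.00, 171.83).
triangular fin: A = ½·70·55 = 1925.00, centroid at (173.33, 18.33).
hole: A = −π·20² = -1256.64, centroid at (66.00, 82.00).
ΣA = 30504.09 mm², ΣAx̄ = 2488408.32 mm³, ΣAȳ = 2920499.53 mm³.
x̄ = 2488408.32/30504.09 = 81.58 mm; ȳ = 2920499.53/30504.09 = 95.74 mm.

x̄ = 81.58 mm, ȳ = 95.74 mm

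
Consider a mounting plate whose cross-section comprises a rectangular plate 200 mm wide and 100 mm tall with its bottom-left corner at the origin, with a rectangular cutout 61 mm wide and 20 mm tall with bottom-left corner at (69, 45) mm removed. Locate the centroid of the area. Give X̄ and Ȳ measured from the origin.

plate: A = 200 × 100 = 20000.00, centroid at (100.00, 50.00).
hole: A = −(61 × 20) = -1220.00, centroid at (99.50, 55.00).
ΣA = 18780.00 mm²
ΣAX̄ = (20000.00)(100.00) + (-1220.00)(99.50) = 1878610.00 mm³
ΣAȲ = (20000.00)(50.00) + (-1220.00)(55.00) = 932900.00 mm³
X̄ = 1878610.00 / 18780.00 = 100.03 mm
Ȳ = 932900.00 / 18780.00 = 49.68 mm

X̄ = 100.03 mm, Ȳ = 49.68 mm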